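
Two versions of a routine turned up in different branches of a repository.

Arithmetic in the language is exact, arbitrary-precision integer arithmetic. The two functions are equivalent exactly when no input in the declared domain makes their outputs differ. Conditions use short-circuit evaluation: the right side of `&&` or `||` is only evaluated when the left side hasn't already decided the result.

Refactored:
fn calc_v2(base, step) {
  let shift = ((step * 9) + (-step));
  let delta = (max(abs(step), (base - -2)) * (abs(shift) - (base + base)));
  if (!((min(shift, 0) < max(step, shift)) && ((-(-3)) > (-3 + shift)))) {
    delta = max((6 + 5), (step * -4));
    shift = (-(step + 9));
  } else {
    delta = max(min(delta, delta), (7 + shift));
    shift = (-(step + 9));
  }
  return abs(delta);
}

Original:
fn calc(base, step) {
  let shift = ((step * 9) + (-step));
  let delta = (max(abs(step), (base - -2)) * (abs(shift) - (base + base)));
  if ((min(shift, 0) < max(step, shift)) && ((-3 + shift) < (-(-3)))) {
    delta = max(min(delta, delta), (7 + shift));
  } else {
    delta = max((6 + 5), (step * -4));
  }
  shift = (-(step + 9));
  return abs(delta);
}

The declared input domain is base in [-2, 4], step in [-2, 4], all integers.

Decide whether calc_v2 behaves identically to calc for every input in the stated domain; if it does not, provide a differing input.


Changes here: boolean connective usage differs; and comparison usage differs; and statement counts differ; and arithmetic usage differs; and constant usage differs; the full 49-point sweep finds no disagreement.
verdict: equivalent


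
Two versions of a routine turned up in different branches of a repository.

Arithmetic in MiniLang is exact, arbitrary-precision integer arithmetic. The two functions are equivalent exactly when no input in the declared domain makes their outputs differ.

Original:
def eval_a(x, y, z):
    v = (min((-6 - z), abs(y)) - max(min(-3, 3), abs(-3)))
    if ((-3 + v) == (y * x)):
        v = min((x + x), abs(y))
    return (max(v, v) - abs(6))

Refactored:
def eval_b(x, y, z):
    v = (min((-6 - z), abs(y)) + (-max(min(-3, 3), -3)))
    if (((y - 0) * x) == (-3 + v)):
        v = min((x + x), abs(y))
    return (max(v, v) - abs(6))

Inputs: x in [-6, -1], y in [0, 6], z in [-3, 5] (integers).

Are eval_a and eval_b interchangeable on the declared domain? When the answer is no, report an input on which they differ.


These are not equivalent — on x=-6, y=0, z=-3 the outputs split (-12 vs -6).
eval_a: v=-6, then ((-3 + v) == (y * x)) is false, then returns -12
eval_b: v=0, then (((y - 0) * x) == (-3 + v)) is false, then returns -6
verdict: not equivalent; witness: x=-6, y=0, z=-3


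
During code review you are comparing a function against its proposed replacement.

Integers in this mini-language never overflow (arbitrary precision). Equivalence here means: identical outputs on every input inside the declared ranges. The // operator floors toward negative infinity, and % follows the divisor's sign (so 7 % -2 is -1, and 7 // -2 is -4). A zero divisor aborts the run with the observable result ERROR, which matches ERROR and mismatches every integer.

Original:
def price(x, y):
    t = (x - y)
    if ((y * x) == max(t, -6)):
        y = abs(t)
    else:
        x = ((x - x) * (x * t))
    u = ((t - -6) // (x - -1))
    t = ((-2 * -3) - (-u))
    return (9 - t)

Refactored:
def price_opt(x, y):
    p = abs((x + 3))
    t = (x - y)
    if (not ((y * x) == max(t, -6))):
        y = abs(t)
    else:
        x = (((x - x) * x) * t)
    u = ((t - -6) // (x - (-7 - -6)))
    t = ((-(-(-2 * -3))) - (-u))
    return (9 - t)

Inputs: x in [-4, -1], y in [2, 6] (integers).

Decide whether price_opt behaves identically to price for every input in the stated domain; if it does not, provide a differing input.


x=-4, y=3 yields 4 from price but 3 from price_opt.
verdict: not equivalent; witness: x=-4, y=3


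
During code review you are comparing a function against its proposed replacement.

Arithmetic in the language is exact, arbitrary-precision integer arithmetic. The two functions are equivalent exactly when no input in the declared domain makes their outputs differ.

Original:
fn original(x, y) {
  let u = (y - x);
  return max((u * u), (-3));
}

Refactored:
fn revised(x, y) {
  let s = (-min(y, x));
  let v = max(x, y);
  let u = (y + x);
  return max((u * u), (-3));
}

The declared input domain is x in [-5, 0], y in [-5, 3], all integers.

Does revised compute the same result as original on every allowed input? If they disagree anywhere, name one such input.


The rewrite breaks on x=-5, y=-5, where the results are 0 and 100.
original: u = 0; return 0
revised: s = 5; v = -5; u = -10; return 100
verdict: not equivalent; witness: x=-5, y=-5


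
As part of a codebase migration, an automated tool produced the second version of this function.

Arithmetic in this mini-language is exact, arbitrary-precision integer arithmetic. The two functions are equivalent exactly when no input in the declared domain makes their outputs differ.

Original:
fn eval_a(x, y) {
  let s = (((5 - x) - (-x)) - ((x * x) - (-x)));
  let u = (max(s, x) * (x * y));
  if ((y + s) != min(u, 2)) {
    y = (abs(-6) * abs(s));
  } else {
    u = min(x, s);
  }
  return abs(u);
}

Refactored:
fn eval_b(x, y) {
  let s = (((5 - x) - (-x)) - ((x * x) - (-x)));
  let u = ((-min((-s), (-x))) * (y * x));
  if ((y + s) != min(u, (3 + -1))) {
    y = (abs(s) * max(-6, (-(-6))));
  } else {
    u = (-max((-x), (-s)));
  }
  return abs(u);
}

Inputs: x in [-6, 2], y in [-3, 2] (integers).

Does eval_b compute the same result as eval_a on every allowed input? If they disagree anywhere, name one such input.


This is a faithful refactor — min/max/abs usage differs, constant usage differs, arithmetic usage differs, but the computed results match everywhere.
As a probe, take x=-1, y=2: eval_a runs s := 5 | u := -10 | ((y + s) != min(u, 2)): true | y := 30 | result 10; eval_b runs s := 5 | u := -10 | ((y + s) != min(u, (3 + -1))): true | y := 30 | result 10; both end at 10.
Sweeping the whole domain (54 inputs) finds no disagreement.
verdict: equivalent


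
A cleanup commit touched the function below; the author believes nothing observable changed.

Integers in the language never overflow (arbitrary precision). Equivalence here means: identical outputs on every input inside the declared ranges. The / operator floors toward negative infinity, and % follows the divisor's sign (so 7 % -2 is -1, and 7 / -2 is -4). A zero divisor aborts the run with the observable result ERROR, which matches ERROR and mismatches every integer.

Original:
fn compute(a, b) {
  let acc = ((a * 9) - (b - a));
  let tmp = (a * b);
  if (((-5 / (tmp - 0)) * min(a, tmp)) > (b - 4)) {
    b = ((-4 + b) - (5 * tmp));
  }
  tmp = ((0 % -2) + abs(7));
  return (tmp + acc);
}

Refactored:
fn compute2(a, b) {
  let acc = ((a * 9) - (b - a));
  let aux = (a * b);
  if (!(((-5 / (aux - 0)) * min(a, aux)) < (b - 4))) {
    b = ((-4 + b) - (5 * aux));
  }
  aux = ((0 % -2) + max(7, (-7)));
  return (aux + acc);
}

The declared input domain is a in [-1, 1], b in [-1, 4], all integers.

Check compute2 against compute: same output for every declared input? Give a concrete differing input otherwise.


There is a behavioral-looking edit here, yet the outcome never shifts on this domain.
As a probe, take a=-1, b=-1: compute runs acc = -9; tmp = 1; (((-5 / (tmp - 0)) * min(a, tmp)) > (b - 4)) -> true; b = -10; tmp = 7; return -2; compute2 runs acc = -9; aux = 1; (!(((-5 / (aux - 0)) * min(a, aux)) < (b - 4))) -> true; b = -10; aux = 7; return -2; both end at -2.
Every one of the 18 inputs gives matching results.
verdict: equivalent


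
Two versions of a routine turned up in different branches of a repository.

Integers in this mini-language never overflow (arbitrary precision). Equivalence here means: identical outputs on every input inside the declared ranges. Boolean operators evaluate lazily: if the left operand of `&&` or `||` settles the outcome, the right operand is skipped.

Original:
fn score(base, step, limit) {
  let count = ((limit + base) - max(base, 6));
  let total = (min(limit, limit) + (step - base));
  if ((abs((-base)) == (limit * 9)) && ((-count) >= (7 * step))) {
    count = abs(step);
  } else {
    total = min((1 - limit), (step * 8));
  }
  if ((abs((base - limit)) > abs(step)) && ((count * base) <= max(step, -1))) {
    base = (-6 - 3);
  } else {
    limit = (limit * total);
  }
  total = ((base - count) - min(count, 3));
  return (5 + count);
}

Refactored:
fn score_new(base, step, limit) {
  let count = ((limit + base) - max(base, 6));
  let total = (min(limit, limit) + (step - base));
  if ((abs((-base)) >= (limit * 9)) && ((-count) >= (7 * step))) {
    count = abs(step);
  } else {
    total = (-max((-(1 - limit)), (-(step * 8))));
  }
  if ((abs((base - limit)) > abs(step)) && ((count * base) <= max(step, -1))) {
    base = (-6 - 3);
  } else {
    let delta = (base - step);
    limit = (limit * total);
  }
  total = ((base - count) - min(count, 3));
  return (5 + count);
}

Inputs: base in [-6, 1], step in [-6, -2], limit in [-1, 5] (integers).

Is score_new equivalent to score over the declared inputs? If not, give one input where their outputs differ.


The rewrite breaks on base=-6, step=-6, limit=-1, where the results are -8 and 11.
score: count=-13, then total=-1, then ((abs((-base)) == (limit * 9)) && ((-count) >= (7 * step))) is false, then total=-48, then ((abs((base - limit)) > abs(step)) && ((count * base) <= max(step, -1))) is false, then limit=48, then total=20, then returns -8
score_new: count=-13, then total=-1, then ((abs((-base)) >= (limit * 9)) && ((-count) >= (7 * step))) is true, then count=6, then ((abs((base - limit)) > abs(step)) && ((count * base) <= max(step, -1))) is false, then delta=0, then limit=1, then total=-15, then returns 11
verdict: not equivalent; witness: base=-6, step=-6, limit=-1


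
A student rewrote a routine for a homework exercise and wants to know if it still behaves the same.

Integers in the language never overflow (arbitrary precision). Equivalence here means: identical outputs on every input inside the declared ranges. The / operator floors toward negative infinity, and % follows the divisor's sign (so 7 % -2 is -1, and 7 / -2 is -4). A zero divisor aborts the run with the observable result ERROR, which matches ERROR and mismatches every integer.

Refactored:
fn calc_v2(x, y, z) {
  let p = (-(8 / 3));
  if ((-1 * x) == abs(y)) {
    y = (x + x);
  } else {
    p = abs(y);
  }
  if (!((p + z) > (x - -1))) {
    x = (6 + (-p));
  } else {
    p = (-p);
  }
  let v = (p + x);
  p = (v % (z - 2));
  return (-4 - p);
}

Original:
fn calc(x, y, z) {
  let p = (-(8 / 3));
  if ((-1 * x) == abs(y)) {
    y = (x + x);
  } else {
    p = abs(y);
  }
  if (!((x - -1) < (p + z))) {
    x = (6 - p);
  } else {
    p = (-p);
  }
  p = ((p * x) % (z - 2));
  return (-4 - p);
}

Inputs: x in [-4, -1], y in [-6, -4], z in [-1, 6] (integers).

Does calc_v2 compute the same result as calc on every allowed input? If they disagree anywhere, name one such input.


Evaluate both at x=-4, y=-6, z=-1.
calc: p = -2; ((-1 * x) == abs(y)) -> false; p = 6; (!((x - -1) < (p + z))) -> false; p = -6; p = 0; return -4
calc_v2: p = -2; ((-1 * x) == abs(y)) -> false; p = 6; (!((p + z) > (x - -1))) -> false; p = -6; v = -10; p = -1; return -3
-4 and -3 differ, so these are not the same function on this domain.
verdict: not equivalent; witness: x=-4, y=-6, z=-1


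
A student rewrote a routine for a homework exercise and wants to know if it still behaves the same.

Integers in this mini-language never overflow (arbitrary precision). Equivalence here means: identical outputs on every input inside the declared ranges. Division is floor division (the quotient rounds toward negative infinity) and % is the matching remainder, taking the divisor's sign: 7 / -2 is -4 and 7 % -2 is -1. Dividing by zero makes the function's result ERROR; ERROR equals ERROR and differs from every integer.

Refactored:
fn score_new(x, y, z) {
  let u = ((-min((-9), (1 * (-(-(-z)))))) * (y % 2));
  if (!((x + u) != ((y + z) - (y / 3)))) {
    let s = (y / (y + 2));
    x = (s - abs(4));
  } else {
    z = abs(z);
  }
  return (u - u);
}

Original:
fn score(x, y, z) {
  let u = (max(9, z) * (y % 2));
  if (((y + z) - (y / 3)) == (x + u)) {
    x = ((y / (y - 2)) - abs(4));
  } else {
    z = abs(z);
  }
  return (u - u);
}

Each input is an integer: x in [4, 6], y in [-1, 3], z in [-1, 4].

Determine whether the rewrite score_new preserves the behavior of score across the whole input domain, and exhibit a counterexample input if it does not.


Run the pair on x=4, y=2, z=2.
score: u := 0 | (((y + z) - (y / 3)) == (x + u)): true | divide-by-zero, output ERROR
score_new: u := 0 | (!((x + u) != ((y + z) - (y / 3)))): true | s := 0 | x := -4 | result 0
ERROR vs 0 — the two versions disagree here.
verdict: not equivalent; witness: x=4, y=2, z=2


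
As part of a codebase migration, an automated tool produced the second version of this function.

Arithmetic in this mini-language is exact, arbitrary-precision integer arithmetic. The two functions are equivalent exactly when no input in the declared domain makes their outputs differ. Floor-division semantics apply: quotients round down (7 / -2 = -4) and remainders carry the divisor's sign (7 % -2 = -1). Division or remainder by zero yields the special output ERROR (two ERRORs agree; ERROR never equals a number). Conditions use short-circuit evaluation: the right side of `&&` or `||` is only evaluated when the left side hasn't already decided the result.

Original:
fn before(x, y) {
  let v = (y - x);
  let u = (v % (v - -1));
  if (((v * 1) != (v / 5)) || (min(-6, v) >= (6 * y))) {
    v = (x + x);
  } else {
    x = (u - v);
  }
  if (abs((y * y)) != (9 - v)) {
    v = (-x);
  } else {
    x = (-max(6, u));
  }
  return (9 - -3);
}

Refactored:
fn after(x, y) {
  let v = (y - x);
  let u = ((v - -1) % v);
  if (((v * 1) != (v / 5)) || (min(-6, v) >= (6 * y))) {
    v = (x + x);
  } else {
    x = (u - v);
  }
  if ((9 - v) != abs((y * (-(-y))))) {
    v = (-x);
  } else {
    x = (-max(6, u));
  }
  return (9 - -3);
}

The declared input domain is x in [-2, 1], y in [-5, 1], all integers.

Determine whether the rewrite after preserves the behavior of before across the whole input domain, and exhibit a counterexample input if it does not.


There is a counterexample at x=-2, y=-3: ERROR on one side, 12 on the other.
before: v=-1, then a zero divisor aborts: ERROR
after: v=-1, then u=0, then (((v * 1) != (v / 5)) || (min(-6, v) >= (6 * y))) is true, then v=-4, then ((9 - v) != abs((y * (-(-y))))) is true, then v=2, then returns 12
verdict: not equivalent; witness: x=-2, y=-3


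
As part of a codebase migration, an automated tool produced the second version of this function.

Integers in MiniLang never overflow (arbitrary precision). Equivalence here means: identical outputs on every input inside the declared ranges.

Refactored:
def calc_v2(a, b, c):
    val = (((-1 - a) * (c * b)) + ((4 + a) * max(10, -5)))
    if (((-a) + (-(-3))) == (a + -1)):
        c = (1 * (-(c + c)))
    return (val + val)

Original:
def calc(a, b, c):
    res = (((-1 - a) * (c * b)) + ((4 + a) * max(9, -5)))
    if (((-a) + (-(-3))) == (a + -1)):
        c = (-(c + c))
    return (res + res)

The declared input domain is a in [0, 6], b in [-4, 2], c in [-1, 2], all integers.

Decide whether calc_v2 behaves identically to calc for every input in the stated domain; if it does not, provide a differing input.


At a=0, b=-4, c=-1: calc gives 64, calc_v2 gives 72.
verdict: not equivalent; witness: a=0, b=-4, c=-1


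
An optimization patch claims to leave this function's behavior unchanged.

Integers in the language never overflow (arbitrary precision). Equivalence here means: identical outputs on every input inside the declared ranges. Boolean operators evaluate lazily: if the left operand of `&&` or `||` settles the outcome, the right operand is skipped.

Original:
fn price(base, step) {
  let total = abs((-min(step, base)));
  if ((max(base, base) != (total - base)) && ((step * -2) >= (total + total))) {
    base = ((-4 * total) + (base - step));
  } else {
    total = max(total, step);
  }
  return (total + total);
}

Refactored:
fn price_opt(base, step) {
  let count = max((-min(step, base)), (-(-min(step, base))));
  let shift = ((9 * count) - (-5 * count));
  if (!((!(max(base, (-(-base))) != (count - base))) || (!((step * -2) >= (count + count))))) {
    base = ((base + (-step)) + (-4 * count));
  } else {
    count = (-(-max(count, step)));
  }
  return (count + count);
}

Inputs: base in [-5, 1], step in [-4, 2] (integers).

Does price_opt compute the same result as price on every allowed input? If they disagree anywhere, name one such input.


This is a faithful refactor — min/max/abs usage differs, and constant usage differs, and arithmetic usage differs, and local variable names differ, and statement counts differ, and boolean connective usage differs, but the computed results match everywhere.
Spot check at base=-5, step=2 — price: total=5, then ((max(base, base) != (total - base)) && ((step * -2) >= (total + total))) is false, then total=5, then returns 10. price_opt: count=5, then shift=70, then (!((!(max(base, (-(-base))) != (count - base))) || (!((step * -2) >= (count + count))))) is false, then count=5, then returns 10. Both give 10.
Every one of the 49 inputs gives matching results.
verdict: equivalent


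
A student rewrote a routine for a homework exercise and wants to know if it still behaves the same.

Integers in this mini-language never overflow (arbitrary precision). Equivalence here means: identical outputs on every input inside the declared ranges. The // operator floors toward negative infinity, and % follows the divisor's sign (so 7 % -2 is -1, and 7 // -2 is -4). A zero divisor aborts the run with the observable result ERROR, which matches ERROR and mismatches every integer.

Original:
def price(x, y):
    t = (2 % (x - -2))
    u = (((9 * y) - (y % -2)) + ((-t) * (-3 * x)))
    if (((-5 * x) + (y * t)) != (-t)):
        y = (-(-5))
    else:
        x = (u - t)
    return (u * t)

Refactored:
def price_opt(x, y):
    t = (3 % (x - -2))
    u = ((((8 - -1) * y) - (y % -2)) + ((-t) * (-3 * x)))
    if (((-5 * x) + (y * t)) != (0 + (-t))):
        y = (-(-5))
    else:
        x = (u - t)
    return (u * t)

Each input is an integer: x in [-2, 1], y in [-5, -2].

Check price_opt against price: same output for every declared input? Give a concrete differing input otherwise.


On input x=0, y=-5, price returns 0 while price_opt returns -44.
verdict: not equivalent; witness: x=0, y=-5


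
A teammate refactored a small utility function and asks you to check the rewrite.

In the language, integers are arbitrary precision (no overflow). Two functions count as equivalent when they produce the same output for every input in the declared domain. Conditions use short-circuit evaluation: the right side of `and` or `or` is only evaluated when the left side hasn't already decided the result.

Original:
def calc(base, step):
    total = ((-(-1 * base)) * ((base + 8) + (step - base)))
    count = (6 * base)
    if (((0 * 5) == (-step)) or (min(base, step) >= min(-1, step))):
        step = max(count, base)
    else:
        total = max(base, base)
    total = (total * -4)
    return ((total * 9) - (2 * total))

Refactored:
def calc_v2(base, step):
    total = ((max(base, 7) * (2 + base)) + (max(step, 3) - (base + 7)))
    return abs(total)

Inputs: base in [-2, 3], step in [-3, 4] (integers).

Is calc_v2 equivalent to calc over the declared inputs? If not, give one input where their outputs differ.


Evaluate both at base=-2, step=-3.
calc: total=-10, then count=-12, then (((0 * 5) == (-step)) or (min(base, step) >= min(-1, step))) is true, then step=-2, then total=40, then returns 280
calc_v2: total=-2, then returns 2
280 against 2: the behavior changed.
verdict: not equivalent; witness: base=-2, step=-3


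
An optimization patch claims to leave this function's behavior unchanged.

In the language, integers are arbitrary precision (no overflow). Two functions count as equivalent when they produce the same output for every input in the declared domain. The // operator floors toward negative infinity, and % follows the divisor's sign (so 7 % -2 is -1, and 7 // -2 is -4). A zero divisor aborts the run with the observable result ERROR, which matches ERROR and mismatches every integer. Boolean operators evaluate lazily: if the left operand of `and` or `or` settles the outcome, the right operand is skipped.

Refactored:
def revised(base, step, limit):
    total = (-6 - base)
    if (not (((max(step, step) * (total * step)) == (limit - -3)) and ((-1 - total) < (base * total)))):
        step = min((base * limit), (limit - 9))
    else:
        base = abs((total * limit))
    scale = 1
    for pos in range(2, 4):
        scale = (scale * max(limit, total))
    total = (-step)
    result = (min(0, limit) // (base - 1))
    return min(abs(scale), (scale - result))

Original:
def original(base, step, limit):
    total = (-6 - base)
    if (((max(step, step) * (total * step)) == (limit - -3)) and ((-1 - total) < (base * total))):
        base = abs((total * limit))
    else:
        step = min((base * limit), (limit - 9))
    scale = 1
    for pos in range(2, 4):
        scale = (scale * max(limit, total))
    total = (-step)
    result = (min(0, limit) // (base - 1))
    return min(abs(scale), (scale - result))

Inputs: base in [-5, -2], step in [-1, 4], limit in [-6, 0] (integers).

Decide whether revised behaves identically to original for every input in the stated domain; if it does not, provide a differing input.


Reading the diff, among the changes: boolean connective usage differs.
Spot check at base=-4, step=4, limit=-4 — original: total becomes -2; next (((max(step, step) * (total * step)) == (limit - -3)) and ((-1 - total) < (base * total))) evaluates to false; next step becomes -13; next scale becomes 1; next at pos=2:; next scale becomes -2; next at pos=3:; next scale becomes 4; next total becomes 13; next result becomes 0; next final value 4. revised: total becomes -2; next (not (((max(step, step) * (total * step)) == (limit - -3)) and ((-1 - total) < (base * total)))) evaluates to true; next step becomes -13; next scale becomes 1; next at pos=2:; next scale becomes -2; next at pos=3:; next scale becomes 4; next total becomes 13; next result becomes 0; next final value 4. Both give 4.
Sweeping the whole domain (168 inputs) finds no disagreement.
verdict: equivalent


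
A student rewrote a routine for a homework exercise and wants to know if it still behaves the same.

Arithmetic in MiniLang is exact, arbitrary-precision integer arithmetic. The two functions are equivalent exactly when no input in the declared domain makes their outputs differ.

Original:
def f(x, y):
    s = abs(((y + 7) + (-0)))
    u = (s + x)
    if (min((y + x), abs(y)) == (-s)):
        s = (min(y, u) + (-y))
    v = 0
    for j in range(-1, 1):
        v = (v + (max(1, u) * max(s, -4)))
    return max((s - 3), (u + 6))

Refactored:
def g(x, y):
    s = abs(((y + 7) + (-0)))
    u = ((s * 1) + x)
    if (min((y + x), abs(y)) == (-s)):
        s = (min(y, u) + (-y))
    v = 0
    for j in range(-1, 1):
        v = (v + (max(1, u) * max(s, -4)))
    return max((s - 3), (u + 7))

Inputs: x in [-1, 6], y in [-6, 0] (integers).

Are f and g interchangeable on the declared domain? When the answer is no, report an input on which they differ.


The rewrite breaks on x=-1, y=-6, where the results are 6 and 7.
f: s=1, then u=0, then (min((y + x), abs(y)) == (-s)) is false, then v=0, then (j=-1), then v=1, then (j=0), then v=2, then returns 6
g: s=1, then u=0, then (min((y + x), abs(y)) == (-s)) is false, then v=0, then (j=-1), then v=1, then (j=0), then v=2, then returns 7
verdict: not equivalent; witness: x=-1, y=-6


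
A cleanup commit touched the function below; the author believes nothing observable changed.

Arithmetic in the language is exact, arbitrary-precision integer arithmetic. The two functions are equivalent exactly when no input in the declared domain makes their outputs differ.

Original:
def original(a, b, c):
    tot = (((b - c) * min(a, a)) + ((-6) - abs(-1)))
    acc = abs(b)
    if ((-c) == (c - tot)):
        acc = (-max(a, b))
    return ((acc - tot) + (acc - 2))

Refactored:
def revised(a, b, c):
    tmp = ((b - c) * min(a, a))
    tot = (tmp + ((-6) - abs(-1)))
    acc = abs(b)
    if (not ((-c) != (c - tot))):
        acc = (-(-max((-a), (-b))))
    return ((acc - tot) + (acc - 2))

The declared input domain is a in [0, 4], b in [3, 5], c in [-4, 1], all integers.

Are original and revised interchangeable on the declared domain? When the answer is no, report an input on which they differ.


The rewrite breaks on a=1, b=4, c=-1, where the results are -8 and -2.
original: tot = -2; acc = 4; ((-c) == (c - tot)) -> true; acc = -4; return -8
revised: tmp = 5; tot = -2; acc = 4; (not ((-c) != (c - tot))) -> true; acc = -1; return -2
verdict: not equivalent; witness: a=1, b=4, c=-1


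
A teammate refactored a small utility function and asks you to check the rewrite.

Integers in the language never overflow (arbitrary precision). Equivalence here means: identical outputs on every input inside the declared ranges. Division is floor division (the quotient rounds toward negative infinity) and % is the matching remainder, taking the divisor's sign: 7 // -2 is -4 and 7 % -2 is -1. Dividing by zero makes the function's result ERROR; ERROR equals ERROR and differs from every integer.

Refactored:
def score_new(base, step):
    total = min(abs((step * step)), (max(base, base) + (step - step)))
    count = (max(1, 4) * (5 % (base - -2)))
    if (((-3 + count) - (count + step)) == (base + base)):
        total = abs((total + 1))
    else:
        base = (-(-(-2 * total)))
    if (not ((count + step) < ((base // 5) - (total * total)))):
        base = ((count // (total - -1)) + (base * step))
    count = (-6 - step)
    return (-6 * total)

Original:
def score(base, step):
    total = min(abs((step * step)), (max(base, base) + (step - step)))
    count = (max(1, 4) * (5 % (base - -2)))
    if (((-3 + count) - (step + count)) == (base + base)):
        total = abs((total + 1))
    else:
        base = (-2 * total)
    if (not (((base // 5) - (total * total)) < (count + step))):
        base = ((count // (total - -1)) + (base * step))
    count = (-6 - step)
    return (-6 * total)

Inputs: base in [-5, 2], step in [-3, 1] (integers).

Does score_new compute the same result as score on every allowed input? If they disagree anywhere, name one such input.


Not equivalent: base=-1, step=-3 separates them (ERROR vs 6).
score: total = -1; count = 0; (((-3 + count) - (step + count)) == (base + base)) -> false; base = 2; (not (((base // 5) - (total * total)) < (count + step))) -> true; division by zero -> ERROR
score_new: total = -1; count = 0; (((-3 + count) - (count + step)) == (base + base)) -> false; base = 2; (not ((count + step) < ((base // 5) - (total * total)))) -> false; count = -3; return 6
verdict: not equivalent; witness: base=-1, step=-3


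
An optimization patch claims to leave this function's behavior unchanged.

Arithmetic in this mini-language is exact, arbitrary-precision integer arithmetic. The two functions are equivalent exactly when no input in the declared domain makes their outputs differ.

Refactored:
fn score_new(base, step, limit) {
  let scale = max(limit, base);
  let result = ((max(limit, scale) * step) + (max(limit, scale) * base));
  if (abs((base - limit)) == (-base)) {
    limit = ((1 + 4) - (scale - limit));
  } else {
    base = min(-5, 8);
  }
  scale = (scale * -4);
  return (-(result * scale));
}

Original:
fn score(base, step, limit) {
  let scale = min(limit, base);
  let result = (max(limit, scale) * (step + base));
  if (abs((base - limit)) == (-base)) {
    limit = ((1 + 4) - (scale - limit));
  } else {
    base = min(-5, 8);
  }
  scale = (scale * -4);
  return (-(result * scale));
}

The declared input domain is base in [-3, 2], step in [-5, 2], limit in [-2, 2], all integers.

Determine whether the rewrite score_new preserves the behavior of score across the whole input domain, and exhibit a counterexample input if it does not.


On input base=-3, step=-5, limit=-2, score returns -192 while score_new returns -128.
verdict: not equivalent; witness: base=-3, step=-5, limit=-2


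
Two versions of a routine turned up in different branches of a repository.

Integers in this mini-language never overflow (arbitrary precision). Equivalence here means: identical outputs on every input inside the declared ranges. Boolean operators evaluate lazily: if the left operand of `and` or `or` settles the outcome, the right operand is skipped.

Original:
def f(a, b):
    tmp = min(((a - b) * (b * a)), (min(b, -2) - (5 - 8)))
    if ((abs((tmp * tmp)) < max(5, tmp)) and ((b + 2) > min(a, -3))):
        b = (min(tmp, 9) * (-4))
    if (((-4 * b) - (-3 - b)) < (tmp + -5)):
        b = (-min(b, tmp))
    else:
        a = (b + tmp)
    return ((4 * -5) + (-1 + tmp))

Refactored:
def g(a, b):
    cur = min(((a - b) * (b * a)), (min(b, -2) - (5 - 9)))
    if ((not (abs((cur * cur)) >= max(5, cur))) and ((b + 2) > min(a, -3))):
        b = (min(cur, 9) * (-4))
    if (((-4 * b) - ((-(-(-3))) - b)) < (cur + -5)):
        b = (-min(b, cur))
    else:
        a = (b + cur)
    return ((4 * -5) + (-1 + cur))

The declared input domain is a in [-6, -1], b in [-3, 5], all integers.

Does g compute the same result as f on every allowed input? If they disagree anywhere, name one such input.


Take a=-6, b=1.
f: tmp := 1 | ((abs((tmp * tmp)) < max(5, tmp)) and ((b + 2) > min(a, -3))): true | b := -4 | (((-4 * b) - (-3 - b)) < (tmp + -5)): false | a := -3 | result -20
g: cur := 2 | ((not (abs((cur * cur)) >= max(5, cur))) and ((b + 2) > min(a, -3))): true | b := -8 | (((-4 * b) - ((-(-(-3))) - b)) < (cur + -5)): false | a := -6 | result -19
-20 vs -19 — the two versions disagree here.
verdict: not equivalent; witness: a=-6, b=1


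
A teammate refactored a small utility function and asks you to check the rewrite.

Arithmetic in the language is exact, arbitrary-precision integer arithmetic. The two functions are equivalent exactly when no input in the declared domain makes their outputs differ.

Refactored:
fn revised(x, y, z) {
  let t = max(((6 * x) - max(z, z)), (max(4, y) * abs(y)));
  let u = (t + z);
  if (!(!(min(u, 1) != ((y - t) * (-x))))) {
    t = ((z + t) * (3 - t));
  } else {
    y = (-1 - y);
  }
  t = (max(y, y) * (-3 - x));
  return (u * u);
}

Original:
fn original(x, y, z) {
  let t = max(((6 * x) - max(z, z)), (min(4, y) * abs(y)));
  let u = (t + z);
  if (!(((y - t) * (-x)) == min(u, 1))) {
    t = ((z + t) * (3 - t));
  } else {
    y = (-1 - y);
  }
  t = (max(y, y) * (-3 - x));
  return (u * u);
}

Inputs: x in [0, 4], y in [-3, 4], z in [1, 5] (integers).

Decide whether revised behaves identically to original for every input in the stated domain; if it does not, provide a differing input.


Not equivalent: x=0, y=-3, z=1 separates them (0 vs 169).
original: t becomes -1; next u becomes 0; next (!(((y - t) * (-x)) == min(u, 1))) evaluates to false; next y becomes 2; next t becomes -6; next final value 0
revised: t becomes 12; next u becomes 13; next (!(!(min(u, 1) != ((y - t) * (-x))))) evaluates to true; next t becomes -117; next t becomes 9; next final value 169
verdict: not equivalent; witness: x=0, y=-3, z=1


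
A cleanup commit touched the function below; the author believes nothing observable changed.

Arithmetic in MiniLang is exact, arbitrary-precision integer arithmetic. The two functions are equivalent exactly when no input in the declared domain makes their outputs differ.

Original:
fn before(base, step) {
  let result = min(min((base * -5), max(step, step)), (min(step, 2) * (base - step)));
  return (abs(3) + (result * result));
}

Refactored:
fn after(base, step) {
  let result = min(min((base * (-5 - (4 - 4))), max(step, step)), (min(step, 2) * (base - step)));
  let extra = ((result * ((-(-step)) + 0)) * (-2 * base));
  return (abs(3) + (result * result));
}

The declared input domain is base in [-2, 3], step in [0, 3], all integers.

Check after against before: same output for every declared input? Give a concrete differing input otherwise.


Side by side, the visible changes include: constant usage differs, statement counts differ, arithmetic usage differs, local variable names differ.
Tracing base=-1, step=2: before: result=-6, then returns 39 | after: result=-6, then extra=-24, then returns 39 — matching result 39.
Checked all 24 inputs in the declared domain: the outputs agree on every one.
verdict: equivalent


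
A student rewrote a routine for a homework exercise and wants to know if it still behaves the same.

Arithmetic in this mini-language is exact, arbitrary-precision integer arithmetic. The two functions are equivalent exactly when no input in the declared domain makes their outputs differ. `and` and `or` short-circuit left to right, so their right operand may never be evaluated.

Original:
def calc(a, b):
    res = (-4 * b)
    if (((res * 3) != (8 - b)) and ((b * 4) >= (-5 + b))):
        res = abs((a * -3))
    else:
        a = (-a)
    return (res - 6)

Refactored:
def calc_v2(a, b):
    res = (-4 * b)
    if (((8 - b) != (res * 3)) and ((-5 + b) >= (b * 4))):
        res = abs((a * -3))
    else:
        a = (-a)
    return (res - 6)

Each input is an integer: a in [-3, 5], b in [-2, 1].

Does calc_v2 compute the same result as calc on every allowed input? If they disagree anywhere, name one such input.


Run the pair on a=-3, b=-2.
calc: res=8, then (((res * 3) != (8 - b)) and ((b * 4) >= (-5 + b))) is false, then a=3, then returns 2
calc_v2: res=8, then (((8 - b) != (res * 3)) and ((-5 + b) >= (b * 4))) is true, then res=9, then returns 3
2 vs 3 — the two versions disagree here.
verdict: not equivalent; witness: a=-3, b=-2


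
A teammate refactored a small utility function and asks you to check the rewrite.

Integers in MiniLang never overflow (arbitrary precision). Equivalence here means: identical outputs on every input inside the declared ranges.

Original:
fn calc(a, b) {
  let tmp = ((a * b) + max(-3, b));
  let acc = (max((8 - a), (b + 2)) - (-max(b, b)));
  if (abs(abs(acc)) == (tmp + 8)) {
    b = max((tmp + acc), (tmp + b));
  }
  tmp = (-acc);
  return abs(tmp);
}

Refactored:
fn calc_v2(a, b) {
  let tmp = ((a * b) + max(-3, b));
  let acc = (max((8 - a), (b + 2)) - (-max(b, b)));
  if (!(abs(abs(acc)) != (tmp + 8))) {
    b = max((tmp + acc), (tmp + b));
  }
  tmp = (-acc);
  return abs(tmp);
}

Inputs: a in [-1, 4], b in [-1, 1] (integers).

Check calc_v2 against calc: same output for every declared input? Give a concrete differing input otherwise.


Although boolean connective usage differs; and comparison usage differs, 18/18 inputs agree.
verdict: equivalent


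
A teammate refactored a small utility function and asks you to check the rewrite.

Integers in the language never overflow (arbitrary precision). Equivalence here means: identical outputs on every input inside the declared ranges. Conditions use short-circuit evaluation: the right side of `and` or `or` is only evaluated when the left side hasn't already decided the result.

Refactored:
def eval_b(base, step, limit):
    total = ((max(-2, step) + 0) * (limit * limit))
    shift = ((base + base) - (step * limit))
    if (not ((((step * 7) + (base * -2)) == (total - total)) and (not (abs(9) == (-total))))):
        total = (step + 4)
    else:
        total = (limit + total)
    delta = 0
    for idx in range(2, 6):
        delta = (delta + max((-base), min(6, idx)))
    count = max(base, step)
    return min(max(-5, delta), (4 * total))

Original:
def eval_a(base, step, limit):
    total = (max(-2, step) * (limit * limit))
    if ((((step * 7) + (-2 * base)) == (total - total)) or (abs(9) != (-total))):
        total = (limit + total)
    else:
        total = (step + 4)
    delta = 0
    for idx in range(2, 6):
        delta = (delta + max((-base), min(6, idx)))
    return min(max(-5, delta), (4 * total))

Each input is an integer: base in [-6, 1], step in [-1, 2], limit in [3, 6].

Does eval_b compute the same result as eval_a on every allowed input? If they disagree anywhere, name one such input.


Take base=-6, step=-1, limit=4.
eval_a: total = -16; ((((step * 7) + (-2 * base)) == (total - total)) or (abs(9) != (-total))) -> true; total = -12; delta = 0; [idx=2]; delta = 6; [idx=3]; delta = 12; [idx=4]; delta = 18; [idx=5]; delta = 24; return -48
eval_b: total = -16; shift = -8; (not ((((step * 7) + (base * -2)) == (total - total)) and (not (abs(9) == (-total))))) -> true; total = 3; delta = 0; [idx=2]; delta = 6; [idx=3]; delta = 12; [idx=4]; delta = 18; [idx=5]; delta = 24; count = -1; return 12
-48 and 12 differ, so these are not the same function on this domain.
verdict: not equivalent; witness: base=-6, step=-1, limit=4


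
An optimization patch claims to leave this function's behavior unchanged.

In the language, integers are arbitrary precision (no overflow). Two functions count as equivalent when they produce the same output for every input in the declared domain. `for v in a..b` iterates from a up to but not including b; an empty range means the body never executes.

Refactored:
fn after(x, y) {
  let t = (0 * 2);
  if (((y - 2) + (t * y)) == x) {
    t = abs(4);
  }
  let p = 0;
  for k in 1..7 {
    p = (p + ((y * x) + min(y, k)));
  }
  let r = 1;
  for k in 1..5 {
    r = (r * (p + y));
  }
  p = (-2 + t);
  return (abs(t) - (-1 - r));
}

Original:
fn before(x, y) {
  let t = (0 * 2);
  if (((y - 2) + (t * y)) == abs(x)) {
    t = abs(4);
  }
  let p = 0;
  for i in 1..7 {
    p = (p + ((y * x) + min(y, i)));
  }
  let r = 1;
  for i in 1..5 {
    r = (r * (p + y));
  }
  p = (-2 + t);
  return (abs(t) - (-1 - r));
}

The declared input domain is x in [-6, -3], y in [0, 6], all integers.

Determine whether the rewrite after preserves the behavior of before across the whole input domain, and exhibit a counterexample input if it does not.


Not equivalent: x=-4, y=6 separates them (187388726 vs 187388722).
before: t := 0 | (((y - 2) + (t * y)) == abs(x)): true | t := 4 | p := 0 | iter i=1: | p := -23 | iter i=2: | p := -45 | iter i=3: | p := -66 | iter i=4: | p := -86 | iter i=5: | p := -105 | iter i=6: | p := -123 | r := 1 | iter i=1: | r := -117 | iter i=2: | r := 13689 | iter i=3: | r := -1601613 | iter i=4: | r := 187388721 | p := 2 | result 187388726
after: t := 0 | (((y - 2) + (t * y)) == x): false | p := 0 | iter k=1: | p := -23 | iter k=2: | p := -45 | iter k=3: | p := -66 | iter k=4: | p := -86 | iter k=5: | p := -105 | iter k=6: | p := -123 | r := 1 | iter k=1: | r := -117 | iter k=2: | r := 13689 | iter k=3: | r := -1601613 | iter k=4: | r := 187388721 | p := -2 | result 187388722
verdict: not equivalent; witness: x=-4, y=6


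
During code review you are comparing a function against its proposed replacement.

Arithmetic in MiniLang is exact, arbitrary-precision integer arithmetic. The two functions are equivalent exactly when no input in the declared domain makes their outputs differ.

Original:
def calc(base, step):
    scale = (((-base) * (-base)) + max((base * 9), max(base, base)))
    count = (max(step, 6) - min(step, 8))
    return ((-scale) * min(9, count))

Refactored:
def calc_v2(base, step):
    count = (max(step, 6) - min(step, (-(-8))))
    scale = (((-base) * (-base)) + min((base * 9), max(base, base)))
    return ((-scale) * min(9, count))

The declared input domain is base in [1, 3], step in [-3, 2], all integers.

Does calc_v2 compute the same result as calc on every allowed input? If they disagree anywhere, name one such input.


Take base=1, step=-3.
calc: scale becomes 10; next count becomes 9; next final value -90
calc_v2: count becomes 9; next scale becomes 2; next final value -18
-90 and -18 differ, so these are not the same function on this domain.
verdict: not equivalent; witness: base=1, step=-3


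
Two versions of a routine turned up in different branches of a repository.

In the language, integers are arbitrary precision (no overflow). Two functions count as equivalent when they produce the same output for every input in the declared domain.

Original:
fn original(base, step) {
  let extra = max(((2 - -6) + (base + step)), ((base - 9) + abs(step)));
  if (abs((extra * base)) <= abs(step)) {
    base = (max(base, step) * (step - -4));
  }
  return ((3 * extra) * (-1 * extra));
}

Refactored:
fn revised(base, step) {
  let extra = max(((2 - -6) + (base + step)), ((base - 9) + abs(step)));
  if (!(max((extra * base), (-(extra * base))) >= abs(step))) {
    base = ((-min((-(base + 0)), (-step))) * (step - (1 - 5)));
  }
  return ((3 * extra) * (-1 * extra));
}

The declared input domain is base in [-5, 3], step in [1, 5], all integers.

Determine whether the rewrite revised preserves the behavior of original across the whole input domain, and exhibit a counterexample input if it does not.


Equivalent. There is a behavioral-looking edit here, yet the outcome never shifts on this domain.
Sweeping the whole domain (45 inputs) finds no disagreement.
Tracing base=-4, step=4: original: extra becomes 8; next (abs((extra * base)) <= abs(step)) evaluates to false; next final value -192 | revised: extra becomes 8; next (!(max((extra * base), (-(extra * base))) >= abs(step))) evaluates to false; next final value -192 — matching result -192.
verdict: equivalent
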